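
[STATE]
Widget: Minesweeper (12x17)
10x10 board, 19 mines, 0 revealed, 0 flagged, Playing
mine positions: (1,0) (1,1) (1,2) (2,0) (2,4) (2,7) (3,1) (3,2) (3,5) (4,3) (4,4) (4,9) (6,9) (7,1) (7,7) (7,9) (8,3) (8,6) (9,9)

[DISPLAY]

■■■■■■■■■■  
■■■■■■■■■■  
■■■■■■■■■■  
■■■■■■■■■■  
■■■■■■■■■■  
■■■■■■■■■■  
■■■■■■■■■■  
■■■■■■■■■■  
■■■■■■■■■■  
■■■■■■■■■■  
            
            
            
            
            
            
            


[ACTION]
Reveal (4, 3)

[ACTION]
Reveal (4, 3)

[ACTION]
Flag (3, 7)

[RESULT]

■■■■■■■■■■  
✹✹✹■■■■■■■  
✹■■■✹■■✹■■  
■✹✹■■✹■■■■  
■■■✹✹■■■■✹  
■■■■■■■■■■  
■■■■■■■■■✹  
■✹■■■■■✹■✹  
■■■✹■■✹■■■  
■■■■■■■■■✹  
            
            
            
            
            
            
            


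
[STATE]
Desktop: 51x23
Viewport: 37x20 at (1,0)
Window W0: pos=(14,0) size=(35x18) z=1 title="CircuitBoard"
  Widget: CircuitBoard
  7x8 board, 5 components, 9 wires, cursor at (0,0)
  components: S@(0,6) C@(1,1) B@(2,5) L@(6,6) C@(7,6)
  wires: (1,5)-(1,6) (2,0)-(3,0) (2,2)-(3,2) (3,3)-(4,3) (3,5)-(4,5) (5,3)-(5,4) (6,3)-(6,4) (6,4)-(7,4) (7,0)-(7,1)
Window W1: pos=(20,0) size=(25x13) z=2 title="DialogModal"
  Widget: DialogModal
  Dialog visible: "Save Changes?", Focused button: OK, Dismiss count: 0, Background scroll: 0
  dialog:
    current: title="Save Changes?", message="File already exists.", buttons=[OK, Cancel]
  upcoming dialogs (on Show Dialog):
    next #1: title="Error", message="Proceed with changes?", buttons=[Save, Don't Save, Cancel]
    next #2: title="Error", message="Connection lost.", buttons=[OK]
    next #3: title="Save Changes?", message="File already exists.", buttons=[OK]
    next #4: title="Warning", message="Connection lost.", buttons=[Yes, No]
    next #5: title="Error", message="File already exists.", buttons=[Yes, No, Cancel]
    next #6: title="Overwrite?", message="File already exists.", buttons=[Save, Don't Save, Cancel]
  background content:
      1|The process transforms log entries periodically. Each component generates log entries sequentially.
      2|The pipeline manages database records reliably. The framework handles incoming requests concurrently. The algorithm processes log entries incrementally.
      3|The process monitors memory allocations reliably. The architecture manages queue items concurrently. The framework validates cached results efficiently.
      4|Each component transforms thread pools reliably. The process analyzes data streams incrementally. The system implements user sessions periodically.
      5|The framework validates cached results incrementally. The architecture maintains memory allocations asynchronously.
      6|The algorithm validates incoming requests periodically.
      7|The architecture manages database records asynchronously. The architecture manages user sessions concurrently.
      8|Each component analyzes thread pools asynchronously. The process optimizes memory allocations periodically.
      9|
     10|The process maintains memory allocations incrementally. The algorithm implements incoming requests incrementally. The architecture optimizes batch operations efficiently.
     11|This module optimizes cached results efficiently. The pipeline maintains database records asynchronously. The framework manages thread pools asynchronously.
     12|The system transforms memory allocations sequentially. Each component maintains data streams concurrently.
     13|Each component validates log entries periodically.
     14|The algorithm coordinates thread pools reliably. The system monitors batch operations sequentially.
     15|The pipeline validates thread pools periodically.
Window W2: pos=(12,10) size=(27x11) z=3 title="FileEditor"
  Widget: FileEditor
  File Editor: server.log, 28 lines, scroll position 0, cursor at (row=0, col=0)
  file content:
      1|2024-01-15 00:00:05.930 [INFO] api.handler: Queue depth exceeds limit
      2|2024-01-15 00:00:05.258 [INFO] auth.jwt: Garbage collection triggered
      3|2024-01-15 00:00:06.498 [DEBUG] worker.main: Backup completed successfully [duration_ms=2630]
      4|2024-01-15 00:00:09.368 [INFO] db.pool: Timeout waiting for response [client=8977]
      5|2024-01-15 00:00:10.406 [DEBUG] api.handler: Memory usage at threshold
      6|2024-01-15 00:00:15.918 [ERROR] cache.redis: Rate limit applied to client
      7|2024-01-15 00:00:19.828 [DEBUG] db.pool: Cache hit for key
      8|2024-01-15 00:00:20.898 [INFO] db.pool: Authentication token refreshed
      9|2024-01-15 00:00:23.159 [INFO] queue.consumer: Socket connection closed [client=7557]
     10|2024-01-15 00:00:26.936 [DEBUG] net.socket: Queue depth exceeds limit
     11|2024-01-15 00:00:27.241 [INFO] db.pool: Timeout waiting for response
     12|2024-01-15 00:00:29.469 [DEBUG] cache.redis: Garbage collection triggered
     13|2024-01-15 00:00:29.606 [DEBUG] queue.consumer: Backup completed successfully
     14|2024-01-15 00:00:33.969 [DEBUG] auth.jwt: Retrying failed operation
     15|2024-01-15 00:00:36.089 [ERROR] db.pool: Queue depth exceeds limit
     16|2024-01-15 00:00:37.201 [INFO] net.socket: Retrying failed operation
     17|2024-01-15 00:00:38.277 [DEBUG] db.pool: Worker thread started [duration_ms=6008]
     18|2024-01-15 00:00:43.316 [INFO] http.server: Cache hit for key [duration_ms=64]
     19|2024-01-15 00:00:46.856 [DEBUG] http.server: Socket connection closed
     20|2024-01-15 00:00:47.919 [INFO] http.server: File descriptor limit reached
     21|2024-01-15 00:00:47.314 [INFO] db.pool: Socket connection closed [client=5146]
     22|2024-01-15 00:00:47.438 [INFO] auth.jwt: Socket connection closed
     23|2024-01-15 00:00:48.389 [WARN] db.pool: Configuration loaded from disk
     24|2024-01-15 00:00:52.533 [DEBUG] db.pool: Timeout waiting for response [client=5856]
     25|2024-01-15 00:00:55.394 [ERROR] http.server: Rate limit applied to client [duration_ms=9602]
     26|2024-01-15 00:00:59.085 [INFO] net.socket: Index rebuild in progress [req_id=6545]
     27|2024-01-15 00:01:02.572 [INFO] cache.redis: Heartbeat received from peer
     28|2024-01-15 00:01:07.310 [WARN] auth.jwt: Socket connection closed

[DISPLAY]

             ┏━━━━━┏━━━━━━━━━━━━━━━━━
             ┃ Circ┃ DialogModal     
             ┠─────┠─────────────────
             ┃   0 ┃The process trans
             ┃0  [.┃The pipeline mana
             ┃     ┃Th┌──────────────
             ┃1    ┃Ea│  Save Changes
             ┃     ┃Th│File already e
             ┃2   ·┃Th│  [OK]  Cancel
             ┃    │┃Th└──────────────
           ┏━━━━━━━━━━━━━━━━━━━━━━━━━
           ┃ FileEditor              
           ┠─────────────────────────
           ┃█024-01-15 00:00:05.930 ▲
           ┃2024-01-15 00:00:05.258 █
           ┃2024-01-15 00:00:06.498 ░
           ┃2024-01-15 00:00:09.368 ░
           ┃2024-01-15 00:00:10.406 ░
           ┃2024-01-15 00:00:15.918 ░
           ┃2024-01-15 00:00:19.828 ▼


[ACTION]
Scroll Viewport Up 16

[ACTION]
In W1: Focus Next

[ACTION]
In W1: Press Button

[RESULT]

             ┏━━━━━┏━━━━━━━━━━━━━━━━━
             ┃ Circ┃ DialogModal     
             ┠─────┠─────────────────
             ┃   0 ┃The process trans
             ┃0  [.┃The pipeline mana
             ┃     ┃The process monit
             ┃1    ┃Each component tr
             ┃     ┃The framework val
             ┃2   ·┃The algorithm val
             ┃    │┃The architecture 
           ┏━━━━━━━━━━━━━━━━━━━━━━━━━
           ┃ FileEditor              
           ┠─────────────────────────
           ┃█024-01-15 00:00:05.930 ▲
           ┃2024-01-15 00:00:05.258 █
           ┃2024-01-15 00:00:06.498 ░
           ┃2024-01-15 00:00:09.368 ░
           ┃2024-01-15 00:00:10.406 ░
           ┃2024-01-15 00:00:15.918 ░
           ┃2024-01-15 00:00:19.828 ▼


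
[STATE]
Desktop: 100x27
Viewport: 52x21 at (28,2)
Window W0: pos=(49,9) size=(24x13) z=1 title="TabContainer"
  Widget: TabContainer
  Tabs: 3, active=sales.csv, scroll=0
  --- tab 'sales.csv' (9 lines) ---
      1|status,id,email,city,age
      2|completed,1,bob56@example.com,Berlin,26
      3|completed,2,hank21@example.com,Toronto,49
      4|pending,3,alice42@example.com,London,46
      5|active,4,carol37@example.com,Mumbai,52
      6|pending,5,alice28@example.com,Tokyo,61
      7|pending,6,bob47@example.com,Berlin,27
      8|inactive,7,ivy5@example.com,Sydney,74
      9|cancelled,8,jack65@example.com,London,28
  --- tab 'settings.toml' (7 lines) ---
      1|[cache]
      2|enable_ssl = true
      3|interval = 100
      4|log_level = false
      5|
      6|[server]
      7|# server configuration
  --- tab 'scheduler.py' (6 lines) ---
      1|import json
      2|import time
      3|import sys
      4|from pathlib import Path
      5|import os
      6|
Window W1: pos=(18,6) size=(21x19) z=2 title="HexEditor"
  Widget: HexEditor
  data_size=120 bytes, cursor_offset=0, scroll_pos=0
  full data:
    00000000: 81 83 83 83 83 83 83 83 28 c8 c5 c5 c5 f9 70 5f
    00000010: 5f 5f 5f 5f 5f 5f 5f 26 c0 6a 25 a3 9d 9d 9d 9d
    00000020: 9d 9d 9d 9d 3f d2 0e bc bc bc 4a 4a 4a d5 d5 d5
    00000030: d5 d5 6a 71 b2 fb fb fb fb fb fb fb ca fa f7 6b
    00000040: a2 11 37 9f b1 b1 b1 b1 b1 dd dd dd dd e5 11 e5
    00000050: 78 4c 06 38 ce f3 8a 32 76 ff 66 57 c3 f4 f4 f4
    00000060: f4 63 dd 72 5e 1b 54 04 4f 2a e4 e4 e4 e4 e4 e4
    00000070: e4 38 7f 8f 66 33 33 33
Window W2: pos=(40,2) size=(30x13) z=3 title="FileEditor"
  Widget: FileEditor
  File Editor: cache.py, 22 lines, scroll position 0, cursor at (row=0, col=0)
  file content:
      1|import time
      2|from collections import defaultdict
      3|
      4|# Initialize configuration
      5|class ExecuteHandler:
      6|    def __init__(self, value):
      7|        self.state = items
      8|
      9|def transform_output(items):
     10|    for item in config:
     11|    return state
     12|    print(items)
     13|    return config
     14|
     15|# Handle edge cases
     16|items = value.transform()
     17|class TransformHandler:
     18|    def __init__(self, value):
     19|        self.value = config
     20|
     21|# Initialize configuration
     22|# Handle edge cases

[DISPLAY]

            ┏━━━━━━━━━━━━━━━━━━━━━━━━━━━━┓          
            ┃ FileEditor                 ┃          
            ┠────────────────────────────┨          
            ┃█mport time                ▲┃          
━━━━━━━━━━┓ ┃from collections import def█┃          
r         ┃ ┃                           ░┃          
──────────┨ ┃# Initialize configuration ░┃          
 81 83 83 ┃ ┃class ExecuteHandler:      ░┃━━┓       
 5f 5f 5f ┃ ┃    def __init__(self, valu░┃  ┃       
 9d 9d 9d ┃ ┃        self.state = items ░┃──┨       
 d5 d5 6a ┃ ┃                           ░┃s.┃       
 a2 11 37 ┃ ┃def transform_output(items)▼┃──┃       
 78 4c 06 ┃ ┗━━━━━━━━━━━━━━━━━━━━━━━━━━━━┛,a┃       
 f4 63 dd ┃          ┃completed,1,bob56@exam┃       
 e4 38 7f ┃          ┃completed,2,hank21@exa┃       
          ┃          ┃pending,3,alice42@exam┃       
          ┃          ┃active,4,carol37@examp┃       
          ┃          ┃pending,5,alice28@exam┃       
          ┃          ┃pending,6,bob47@exampl┃       
          ┃          ┗━━━━━━━━━━━━━━━━━━━━━━┛       
          ┃                                         


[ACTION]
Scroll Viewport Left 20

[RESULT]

                                ┏━━━━━━━━━━━━━━━━━━━
                                ┃ FileEditor        
                                ┠───────────────────
                                ┃█mport time        
          ┏━━━━━━━━━━━━━━━━━━━┓ ┃from collections im
          ┃ HexEditor         ┃ ┃                   
          ┠───────────────────┨ ┃# Initialize config
          ┃00000000  81 83 83 ┃ ┃class ExecuteHandle
          ┃00000010  5f 5f 5f ┃ ┃    def __init__(se
          ┃00000020  9d 9d 9d ┃ ┃        self.state 
          ┃00000030  d5 d5 6a ┃ ┃                   
          ┃00000040  a2 11 37 ┃ ┃def transform_outpu
          ┃00000050  78 4c 06 ┃ ┗━━━━━━━━━━━━━━━━━━━
          ┃00000060  f4 63 dd ┃          ┃completed,
          ┃00000070  e4 38 7f ┃          ┃completed,
          ┃                   ┃          ┃pending,3,
          ┃                   ┃          ┃active,4,c
          ┃                   ┃          ┃pending,5,
          ┃                   ┃          ┃pending,6,
          ┃                   ┃          ┗━━━━━━━━━━
          ┃                   ┃                     


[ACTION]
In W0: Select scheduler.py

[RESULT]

                                ┏━━━━━━━━━━━━━━━━━━━
                                ┃ FileEditor        
                                ┠───────────────────
                                ┃█mport time        
          ┏━━━━━━━━━━━━━━━━━━━┓ ┃from collections im
          ┃ HexEditor         ┃ ┃                   
          ┠───────────────────┨ ┃# Initialize config
          ┃00000000  81 83 83 ┃ ┃class ExecuteHandle
          ┃00000010  5f 5f 5f ┃ ┃    def __init__(se
          ┃00000020  9d 9d 9d ┃ ┃        self.state 
          ┃00000030  d5 d5 6a ┃ ┃                   
          ┃00000040  a2 11 37 ┃ ┃def transform_outpu
          ┃00000050  78 4c 06 ┃ ┗━━━━━━━━━━━━━━━━━━━
          ┃00000060  f4 63 dd ┃          ┃import tim
          ┃00000070  e4 38 7f ┃          ┃import sys
          ┃                   ┃          ┃from pathl
          ┃                   ┃          ┃import os 
          ┃                   ┃          ┃          
          ┃                   ┃          ┃          
          ┃                   ┃          ┗━━━━━━━━━━
          ┃                   ┃                     


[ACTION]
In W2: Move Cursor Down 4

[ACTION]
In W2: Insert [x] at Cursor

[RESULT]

                                ┏━━━━━━━━━━━━━━━━━━━
                                ┃ FileEditor        
                                ┠───────────────────
                                ┃import time        
          ┏━━━━━━━━━━━━━━━━━━━┓ ┃from collections im
          ┃ HexEditor         ┃ ┃                   
          ┠───────────────────┨ ┃# Initialize config
          ┃00000000  81 83 83 ┃ ┃x█lass ExecuteHandl
          ┃00000010  5f 5f 5f ┃ ┃    def __init__(se
          ┃00000020  9d 9d 9d ┃ ┃        self.state 
          ┃00000030  d5 d5 6a ┃ ┃                   
          ┃00000040  a2 11 37 ┃ ┃def transform_outpu
          ┃00000050  78 4c 06 ┃ ┗━━━━━━━━━━━━━━━━━━━
          ┃00000060  f4 63 dd ┃          ┃import tim
          ┃00000070  e4 38 7f ┃          ┃import sys
          ┃                   ┃          ┃from pathl
          ┃                   ┃          ┃import os 
          ┃                   ┃          ┃          
          ┃                   ┃          ┃          
          ┃                   ┃          ┗━━━━━━━━━━
          ┃                   ┃                     


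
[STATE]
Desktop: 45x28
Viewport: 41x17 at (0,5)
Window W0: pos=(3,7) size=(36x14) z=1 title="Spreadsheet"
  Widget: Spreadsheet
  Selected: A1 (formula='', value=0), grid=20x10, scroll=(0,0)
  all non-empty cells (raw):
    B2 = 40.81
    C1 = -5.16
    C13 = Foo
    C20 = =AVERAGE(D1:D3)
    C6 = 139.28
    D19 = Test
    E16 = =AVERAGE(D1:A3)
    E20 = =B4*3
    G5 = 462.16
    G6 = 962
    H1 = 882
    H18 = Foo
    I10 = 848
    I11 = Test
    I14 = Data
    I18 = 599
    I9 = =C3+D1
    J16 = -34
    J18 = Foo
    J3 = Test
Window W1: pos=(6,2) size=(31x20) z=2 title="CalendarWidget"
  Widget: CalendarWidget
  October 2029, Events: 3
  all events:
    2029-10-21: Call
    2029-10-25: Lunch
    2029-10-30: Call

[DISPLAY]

      ┃         October 2029        ┃    
      ┃Mo Tu We Th Fr Sa Su         ┃    
   ┏━━┃ 1  2  3  4  5  6  7         ┃━┓  
   ┃ S┃ 8  9 10 11 12 13 14         ┃ ┃  
   ┠──┃15 16 17 18 19 20 21*        ┃─┨  
   ┃A1┃22 23 24 25* 26 27 28        ┃ ┃  
   ┃  ┃29 30* 31                    ┃ ┃  
   ┃--┃                             ┃-┃  
   ┃  ┃                             ┃ ┃  
   ┃  ┃                             ┃ ┃  
   ┃  ┃                             ┃ ┃  
   ┃  ┃                             ┃ ┃  
   ┃  ┃                             ┃ ┃  
   ┃  ┃                             ┃ ┃  
   ┃  ┃                             ┃ ┃  
   ┗━━┃                             ┃━┛  
      ┗━━━━━━━━━━━━━━━━━━━━━━━━━━━━━┛    


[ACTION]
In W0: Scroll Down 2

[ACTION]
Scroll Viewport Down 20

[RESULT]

   ┃  ┃29 30* 31                    ┃ ┃  
   ┃--┃                             ┃-┃  
   ┃  ┃                             ┃ ┃  
   ┃  ┃                             ┃ ┃  
   ┃  ┃                             ┃ ┃  
   ┃  ┃                             ┃ ┃  
   ┃  ┃                             ┃ ┃  
   ┃  ┃                             ┃ ┃  
   ┃  ┃                             ┃ ┃  
   ┗━━┃                             ┃━┛  
      ┗━━━━━━━━━━━━━━━━━━━━━━━━━━━━━┛    
                                         
                                         
                                         
                                         
                                         
                                         


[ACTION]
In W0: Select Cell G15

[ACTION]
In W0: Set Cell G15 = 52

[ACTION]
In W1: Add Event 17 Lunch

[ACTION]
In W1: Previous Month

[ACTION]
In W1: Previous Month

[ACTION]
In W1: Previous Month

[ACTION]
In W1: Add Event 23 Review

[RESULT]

   ┃  ┃23* 24 25 26 27 28 29        ┃ ┃  
   ┃--┃30 31                        ┃-┃  
   ┃  ┃                             ┃ ┃  
   ┃  ┃                             ┃ ┃  
   ┃  ┃                             ┃ ┃  
   ┃  ┃                             ┃ ┃  
   ┃  ┃                             ┃ ┃  
   ┃  ┃                             ┃ ┃  
   ┃  ┃                             ┃ ┃  
   ┗━━┃                             ┃━┛  
      ┗━━━━━━━━━━━━━━━━━━━━━━━━━━━━━┛    
                                         
                                         
                                         
                                         
                                         
                                         


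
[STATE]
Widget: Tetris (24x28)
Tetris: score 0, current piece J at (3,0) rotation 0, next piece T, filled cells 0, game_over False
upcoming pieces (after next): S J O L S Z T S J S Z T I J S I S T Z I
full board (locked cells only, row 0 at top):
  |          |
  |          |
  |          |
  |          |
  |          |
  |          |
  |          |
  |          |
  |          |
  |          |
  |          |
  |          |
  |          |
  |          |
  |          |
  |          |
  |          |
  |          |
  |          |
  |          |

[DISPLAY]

   █      │Next:        
   ███    │ ▒           
          │▒▒▒          
          │             
          │             
          │             
          │Score:       
          │0            
          │             
          │             
          │             
          │             
          │             
          │             
          │             
          │             
          │             
          │             
          │             
          │             
          │             
          │             
          │             
          │             
          │             
          │             
          │             
          │             


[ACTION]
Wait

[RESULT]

          │Next:        
   █      │ ▒           
   ███    │▒▒▒          
          │             
          │             
          │             
          │Score:       
          │0            
          │             
          │             
          │             
          │             
          │             
          │             
          │             
          │             
          │             
          │             
          │             
          │             
          │             
          │             
          │             
          │             
          │             
          │             
          │             
          │             


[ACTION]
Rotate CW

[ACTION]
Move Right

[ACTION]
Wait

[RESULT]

          │Next:        
          │ ▒           
    ██    │▒▒▒          
    █     │             
    █     │             
          │             
          │Score:       
          │0            
          │             
          │             
          │             
          │             
          │             
          │             
          │             
          │             
          │             
          │             
          │             
          │             
          │             
          │             
          │             
          │             
          │             
          │             
          │             
          │             


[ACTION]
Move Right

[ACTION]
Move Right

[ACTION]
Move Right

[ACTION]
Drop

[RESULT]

          │Next:        
          │ ▒           
          │▒▒▒          
       ██ │             
       █  │             
       █  │             
          │Score:       
          │0            
          │             
          │             
          │             
          │             
          │             
          │             
          │             
          │             
          │             
          │             
          │             
          │             
          │             
          │             
          │             
          │             
          │             
          │             
          │             
          │             


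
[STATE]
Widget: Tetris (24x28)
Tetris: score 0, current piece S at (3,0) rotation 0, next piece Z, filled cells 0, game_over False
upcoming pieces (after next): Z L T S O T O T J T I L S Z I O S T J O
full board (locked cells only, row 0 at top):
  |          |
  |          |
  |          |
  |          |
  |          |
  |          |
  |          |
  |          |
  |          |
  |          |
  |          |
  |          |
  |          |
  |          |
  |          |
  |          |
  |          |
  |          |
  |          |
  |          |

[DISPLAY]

    ░░    │Next:        
   ░░     │▓▓           
          │ ▓▓          
          │             
          │             
          │             
          │Score:       
          │0            
          │             
          │             
          │             
          │             
          │             
          │             
          │             
          │             
          │             
          │             
          │             
          │             
          │             
          │             
          │             
          │             
          │             
          │             
          │             
          │             


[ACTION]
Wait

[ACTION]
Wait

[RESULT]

          │Next:        
          │▓▓           
    ░░    │ ▓▓          
   ░░     │             
          │             
          │             
          │Score:       
          │0            
          │             
          │             
          │             
          │             
          │             
          │             
          │             
          │             
          │             
          │             
          │             
          │             
          │             
          │             
          │             
          │             
          │             
          │             
          │             
          │             


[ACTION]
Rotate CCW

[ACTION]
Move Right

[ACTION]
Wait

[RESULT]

          │Next:        
          │▓▓           
          │ ▓▓          
    ░     │             
    ░░    │             
     ░    │             
          │Score:       
          │0            
          │             
          │             
          │             
          │             
          │             
          │             
          │             
          │             
          │             
          │             
          │             
          │             
          │             
          │             
          │             
          │             
          │             
          │             
          │             
          │             


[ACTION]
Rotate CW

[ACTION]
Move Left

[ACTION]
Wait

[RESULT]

          │Next:        
          │▓▓           
          │ ▓▓          
          │             
    ░░    │             
   ░░     │             
          │Score:       
          │0            
          │             
          │             
          │             
          │             
          │             
          │             
          │             
          │             
          │             
          │             
          │             
          │             
          │             
          │             
          │             
          │             
          │             
          │             
          │             
          │             


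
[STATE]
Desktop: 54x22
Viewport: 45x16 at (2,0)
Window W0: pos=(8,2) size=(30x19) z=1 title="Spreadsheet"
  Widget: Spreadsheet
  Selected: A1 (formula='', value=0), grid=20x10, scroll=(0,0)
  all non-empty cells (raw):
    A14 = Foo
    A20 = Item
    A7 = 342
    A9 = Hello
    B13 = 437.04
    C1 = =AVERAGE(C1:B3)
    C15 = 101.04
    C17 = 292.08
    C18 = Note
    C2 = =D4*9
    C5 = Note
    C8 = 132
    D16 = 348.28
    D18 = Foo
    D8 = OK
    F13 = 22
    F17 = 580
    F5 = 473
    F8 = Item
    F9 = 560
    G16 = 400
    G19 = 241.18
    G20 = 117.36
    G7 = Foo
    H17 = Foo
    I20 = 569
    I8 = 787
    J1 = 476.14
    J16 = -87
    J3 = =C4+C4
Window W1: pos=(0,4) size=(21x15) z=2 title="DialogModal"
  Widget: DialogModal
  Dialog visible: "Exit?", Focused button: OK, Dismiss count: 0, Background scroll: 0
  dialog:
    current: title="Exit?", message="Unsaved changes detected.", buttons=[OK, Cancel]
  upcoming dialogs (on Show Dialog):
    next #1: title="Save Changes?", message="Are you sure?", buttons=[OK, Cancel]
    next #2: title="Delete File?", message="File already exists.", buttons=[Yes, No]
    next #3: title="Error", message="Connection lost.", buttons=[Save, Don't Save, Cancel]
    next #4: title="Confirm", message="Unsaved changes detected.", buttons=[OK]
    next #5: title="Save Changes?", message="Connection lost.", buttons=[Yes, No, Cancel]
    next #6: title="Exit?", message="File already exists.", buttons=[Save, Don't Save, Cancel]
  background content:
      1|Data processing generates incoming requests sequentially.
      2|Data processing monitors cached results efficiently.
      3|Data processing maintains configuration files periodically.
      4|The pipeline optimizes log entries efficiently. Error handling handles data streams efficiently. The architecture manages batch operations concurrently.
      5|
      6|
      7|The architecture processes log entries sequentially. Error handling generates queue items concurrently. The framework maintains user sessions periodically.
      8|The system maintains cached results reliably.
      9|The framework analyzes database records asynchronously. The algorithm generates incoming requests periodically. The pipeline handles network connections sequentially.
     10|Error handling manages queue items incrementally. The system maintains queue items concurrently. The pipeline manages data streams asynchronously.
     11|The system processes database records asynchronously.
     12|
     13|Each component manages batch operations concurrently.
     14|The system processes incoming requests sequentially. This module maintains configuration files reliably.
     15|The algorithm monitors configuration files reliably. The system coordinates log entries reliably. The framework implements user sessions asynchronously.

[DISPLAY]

                                             
                                             
      ┏━━━━━━━━━━━━━━━━━━━━━━━━━━━━┓         
      ┃ Spreadsheet                ┃         
━━━━━━━━━━━━━━━━━━┓────────────────┨         
DialogModal       ┃                ┃         
──────────────────┨   B       C    ┃         
ata processing gen┃----------------┃         
ata processing mon┃       0#CIRC!  ┃         
ata processing mai┃       0       0┃         
h┌─────────────┐mi┃       0       0┃         
 │    Exit?    │  ┃       0       0┃         
 │Unsaved chang│  ┃       0Note    ┃         
h│[OK]  Cancel │pr┃       0       0┃         
h└─────────────┘in┃       0       0┃         
he framework analy┃       0     132┃         


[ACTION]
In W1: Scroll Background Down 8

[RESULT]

                                             
                                             
      ┏━━━━━━━━━━━━━━━━━━━━━━━━━━━━┓         
      ┃ Spreadsheet                ┃         
━━━━━━━━━━━━━━━━━━┓────────────────┨         
DialogModal       ┃                ┃         
──────────────────┨   B       C    ┃         
he framework analy┃----------------┃         
rror handling mana┃       0#CIRC!  ┃         
he system processe┃       0       0┃         
 ┌─────────────┐  ┃       0       0┃         
a│    Exit?    │na┃       0       0┃         
h│Unsaved chang│se┃       0Note    ┃         
h│[OK]  Cancel │it┃       0       0┃         
 └─────────────┘  ┃       0       0┃         
                  ┃       0     132┃         


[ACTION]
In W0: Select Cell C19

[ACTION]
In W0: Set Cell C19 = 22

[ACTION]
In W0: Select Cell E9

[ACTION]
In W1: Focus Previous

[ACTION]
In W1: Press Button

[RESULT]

                                             
                                             
      ┏━━━━━━━━━━━━━━━━━━━━━━━━━━━━┓         
      ┃ Spreadsheet                ┃         
━━━━━━━━━━━━━━━━━━┓────────────────┨         
DialogModal       ┃                ┃         
──────────────────┨   B       C    ┃         
he framework analy┃----------------┃         
rror handling mana┃       0#CIRC!  ┃         
he system processe┃       0       0┃         
                  ┃       0       0┃         
ach component mana┃       0       0┃         
he system processe┃       0Note    ┃         
he algorithm monit┃       0       0┃         
                  ┃       0       0┃         
                  ┃       0     132┃         


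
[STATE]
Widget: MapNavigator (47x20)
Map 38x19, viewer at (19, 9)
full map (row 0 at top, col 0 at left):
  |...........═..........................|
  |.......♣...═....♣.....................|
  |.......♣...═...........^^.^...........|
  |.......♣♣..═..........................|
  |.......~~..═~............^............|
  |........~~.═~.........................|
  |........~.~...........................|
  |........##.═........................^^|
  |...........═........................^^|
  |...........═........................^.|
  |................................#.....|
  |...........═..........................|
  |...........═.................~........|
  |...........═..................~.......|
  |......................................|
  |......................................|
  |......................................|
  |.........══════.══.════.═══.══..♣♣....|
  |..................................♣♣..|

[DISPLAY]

                                               
    ...........═..........................     
    .......♣...═....♣.....................     
    .......♣...═...........^^.^...........     
    .......♣♣..═..........................     
    .......~~..═~............^............     
    ........~~.═~.........................     
    ........~.~...........................     
    ........##.═........................^^     
    ...........═........................^^     
    ...........═.......@................^.     
    ................................#.....     
    ...........═..........................     
    ...........═.................~........     
    ...........═..................~.......     
    ......................................     
    ......................................     
    ......................................     
    .........══════.══.════.═══.══..♣♣....     
    ..................................♣♣..     


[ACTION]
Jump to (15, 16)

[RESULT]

        ........~.~........................... 
        ........##.═........................^^ 
        ...........═........................^^ 
        ...........═........................^. 
        ................................#..... 
        ...........═.......................... 
        ...........═.................~........ 
        ...........═..................~....... 
        ...................................... 
        ...................................... 
        ...............@...................... 
        .........══════.══.════.═══.══..♣♣.... 
        ..................................♣♣.. 
                                               
                                               
                                               
                                               
                                               
                                               
                                               


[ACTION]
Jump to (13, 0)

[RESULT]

                                               
                                               
                                               
                                               
                                               
                                               
                                               
                                               
                                               
                                               
          ...........═.@.......................
          .......♣...═....♣....................
          .......♣...═...........^^.^..........
          .......♣♣..═.........................
          .......~~..═~............^...........
          ........~~.═~........................
          ........~.~..........................
          ........##.═........................^
          ...........═........................^
          ...........═........................^


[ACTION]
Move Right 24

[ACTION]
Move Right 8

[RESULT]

                                               
                                               
                                               
                                               
                                               
                                               
                                               
                                               
                                               
                                               
.......................@                       
..♣.....................                       
.........^^.^...........                       
........................                       
...........^............                       
........................                       
........................                       
......................^^                       
......................^^                       
......................^.                       


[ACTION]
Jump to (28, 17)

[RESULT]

...##.═........................^^              
......═........................^^              
......═........................^.              
...........................#.....              
......═..........................              
......═.................~........              
......═..................~.......              
.................................              
.................................              
.................................              
....══════.══.════.═══.@═..♣♣....              
.............................♣♣..              
                                               
                                               
                                               
                                               
                                               
                                               
                                               
                                               


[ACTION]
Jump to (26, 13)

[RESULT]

....♣♣..═..........................            
....~~..═~............^............            
.....~~.═~.........................            
.....~.~...........................            
.....##.═........................^^            
........═........................^^            
........═........................^.            
.............................#.....            
........═..........................            
........═.................~........            
........═..............@...~.......            
...................................            
...................................            
...................................            
......══════.══.════.═══.══..♣♣....            
...............................♣♣..            
                                               
                                               
                                               
                                               
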